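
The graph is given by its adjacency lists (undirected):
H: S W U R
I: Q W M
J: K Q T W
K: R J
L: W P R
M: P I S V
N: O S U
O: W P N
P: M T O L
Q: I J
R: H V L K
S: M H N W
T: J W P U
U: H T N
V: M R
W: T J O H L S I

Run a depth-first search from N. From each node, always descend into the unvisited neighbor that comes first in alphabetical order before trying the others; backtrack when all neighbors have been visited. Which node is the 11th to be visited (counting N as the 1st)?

J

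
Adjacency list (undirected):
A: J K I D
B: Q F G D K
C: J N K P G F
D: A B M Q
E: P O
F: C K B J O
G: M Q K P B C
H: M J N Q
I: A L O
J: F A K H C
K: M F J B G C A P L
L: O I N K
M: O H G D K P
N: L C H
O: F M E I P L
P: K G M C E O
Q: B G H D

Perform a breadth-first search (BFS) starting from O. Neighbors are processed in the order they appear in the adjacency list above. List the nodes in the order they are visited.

O, F, M, E, I, P, L, C, K, B, J, H, G, D, A, N, Q

Visit O; enqueue F, M, E, I, P, L → queue [F, M, E, I, P, L]
Visit F; enqueue C, K, B, J → queue [M, E, I, P, L, C, K, B, J]
Visit M; enqueue H, G, D → queue [E, I, P, L, C, K, B, J, H, G, D]
Visit E → queue [I, P, L, C, K, B, J, H, G, D]
Visit I; enqueue A → queue [P, L, C, K, B, J, H, G, D, A]
Visit P → queue [L, C, K, B, J, H, G, D, A]
Visit L; enqueue N → queue [C, K, B, J, H, G, D, A, N]
Visit C → queue [K, B, J, H, G, D, A, N]
Visit K → queue [B, J, H, G, D, A, N]
Visit B; enqueue Q → queue [J, H, G, D, A, N, Q]
Visit J → queue [H, G, D, A, N, Q]
Visit H → queue [G, D, A, N, Q]
Visit G → queue [D, A, N, Q]
Visit D → queue [A, N, Q]
Visit A → queue [N, Q]
Visit N → queue [Q]
Visit Q → queue []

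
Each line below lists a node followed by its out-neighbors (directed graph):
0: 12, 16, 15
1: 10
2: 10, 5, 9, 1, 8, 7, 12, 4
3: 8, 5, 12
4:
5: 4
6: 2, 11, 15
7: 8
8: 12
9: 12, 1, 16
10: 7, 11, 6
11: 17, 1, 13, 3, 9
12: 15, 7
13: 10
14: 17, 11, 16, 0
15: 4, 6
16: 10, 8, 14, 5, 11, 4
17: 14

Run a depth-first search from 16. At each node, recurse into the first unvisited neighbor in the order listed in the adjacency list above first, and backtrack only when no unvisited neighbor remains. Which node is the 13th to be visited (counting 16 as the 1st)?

Visit 16
16 → 10
10 → 7
7 → 8
8 → 12
12 → 15
15 → 4
15 → 6
6 → 2
2 → 5
2 → 9
9 → 1
6 → 11
11 → 17
17 → 14
14 → 0
11 → 13
11 → 3

Visit order: 16, 10, 7, 8, 12, 15, 4, 6, 2, 5, 9, 1, 11, 17, 14, 0, 13, 3

11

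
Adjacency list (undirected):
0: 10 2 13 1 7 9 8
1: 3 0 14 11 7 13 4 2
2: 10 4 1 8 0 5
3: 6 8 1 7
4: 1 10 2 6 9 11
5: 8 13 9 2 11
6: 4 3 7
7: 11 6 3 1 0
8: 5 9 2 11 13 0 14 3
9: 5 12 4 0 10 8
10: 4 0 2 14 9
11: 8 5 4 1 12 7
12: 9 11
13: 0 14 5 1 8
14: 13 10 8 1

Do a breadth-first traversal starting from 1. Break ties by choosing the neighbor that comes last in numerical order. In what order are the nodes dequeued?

1, 14, 13, 11, 7, 4, 3, 2, 0, 10, 8, 5, 12, 6, 9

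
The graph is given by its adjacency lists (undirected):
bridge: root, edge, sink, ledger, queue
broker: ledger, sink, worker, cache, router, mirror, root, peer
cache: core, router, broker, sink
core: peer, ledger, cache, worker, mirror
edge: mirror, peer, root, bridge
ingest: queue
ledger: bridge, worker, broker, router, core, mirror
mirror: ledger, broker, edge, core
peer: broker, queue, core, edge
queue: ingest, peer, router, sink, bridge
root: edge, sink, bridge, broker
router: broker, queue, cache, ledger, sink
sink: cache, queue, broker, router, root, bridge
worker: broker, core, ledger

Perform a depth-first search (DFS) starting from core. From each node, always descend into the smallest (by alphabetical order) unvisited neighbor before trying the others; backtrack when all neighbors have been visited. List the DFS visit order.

core, cache, broker, ledger, bridge, edge, mirror, peer, queue, ingest, router, sink, root, worker

Visit core
core → cache
cache → broker
broker → ledger
ledger → bridge
bridge → edge
edge → mirror
edge → peer
peer → queue
queue → ingest
queue → router
router → sink
sink → root
ledger → worker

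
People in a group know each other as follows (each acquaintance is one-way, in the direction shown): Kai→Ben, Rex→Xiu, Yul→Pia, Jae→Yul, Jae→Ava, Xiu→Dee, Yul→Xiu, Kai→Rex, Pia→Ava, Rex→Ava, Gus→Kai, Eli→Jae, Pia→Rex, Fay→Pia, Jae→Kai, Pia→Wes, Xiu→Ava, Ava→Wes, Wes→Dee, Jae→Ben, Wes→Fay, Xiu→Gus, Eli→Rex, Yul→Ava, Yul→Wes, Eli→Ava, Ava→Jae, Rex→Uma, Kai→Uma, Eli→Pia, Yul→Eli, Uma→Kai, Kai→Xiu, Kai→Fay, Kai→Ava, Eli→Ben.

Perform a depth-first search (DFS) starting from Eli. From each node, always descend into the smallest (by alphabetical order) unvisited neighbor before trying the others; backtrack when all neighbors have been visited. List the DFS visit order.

Visit Eli
Eli → Ava
Ava → Jae
Jae → Ben
Jae → Kai
Kai → Fay
Fay → Pia
Pia → Rex
Rex → Uma
Rex → Xiu
Xiu → Dee
Xiu → Gus
Pia → Wes
Jae → Yul

Eli, Ava, Jae, Ben, Kai, Fay, Pia, Rex, Uma, Xiu, Dee, Gus, Wes, Yul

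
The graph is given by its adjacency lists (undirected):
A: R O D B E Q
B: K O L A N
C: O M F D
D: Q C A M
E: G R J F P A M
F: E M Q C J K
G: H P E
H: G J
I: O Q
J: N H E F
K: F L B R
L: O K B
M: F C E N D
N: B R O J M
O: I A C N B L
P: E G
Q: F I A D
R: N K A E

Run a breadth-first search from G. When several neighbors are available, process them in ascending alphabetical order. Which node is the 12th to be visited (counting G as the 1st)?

O

Visit G; enqueue E, H, P → queue [E, H, P]
Visit E; enqueue A, F, J, M, R → queue [H, P, A, F, J, M, R]
Visit H → queue [P, A, F, J, M, R]
Visit P → queue [A, F, J, M, R]
Visit A; enqueue B, D, O, Q → queue [F, J, M, R, B, D, O, Q]
Visit F; enqueue C, K → queue [J, M, R, B, D, O, Q, C, K]
Visit J; enqueue N → queue [M, R, B, D, O, Q, C, K, N]
Visit M → queue [R, B, D, O, Q, C, K, N]
Visit R → queue [B, D, O, Q, C, K, N]
Visit B; enqueue L → queue [D, O, Q, C, K, N, L]
Visit D → queue [O, Q, C, K, N, L]
Visit O; enqueue I → queue [Q, C, K, N, L, I]
Visit Q → queue [C, K, N, L, I]
Visit C → queue [K, N, L, I]
Visit K → queue [N, L, I]
Visit N → queue [L, I]
Visit L → queue [I]
Visit I → queue []

Visit order: G, E, H, P, A, F, J, M, R, B, D, O, Q, C, K, N, L, I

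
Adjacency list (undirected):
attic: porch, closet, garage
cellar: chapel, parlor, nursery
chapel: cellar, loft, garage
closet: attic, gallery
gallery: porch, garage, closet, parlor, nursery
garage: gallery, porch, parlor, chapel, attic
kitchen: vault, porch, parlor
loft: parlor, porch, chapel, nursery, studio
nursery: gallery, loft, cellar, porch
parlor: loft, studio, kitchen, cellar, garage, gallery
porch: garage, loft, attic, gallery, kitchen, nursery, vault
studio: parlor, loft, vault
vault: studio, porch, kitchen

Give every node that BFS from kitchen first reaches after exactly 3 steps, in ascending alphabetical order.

Level 0: kitchen
Level 1: parlor, porch, vault
Level 2: attic, cellar, gallery, garage, loft, nursery, studio
Level 3: chapel, closet

chapel, closet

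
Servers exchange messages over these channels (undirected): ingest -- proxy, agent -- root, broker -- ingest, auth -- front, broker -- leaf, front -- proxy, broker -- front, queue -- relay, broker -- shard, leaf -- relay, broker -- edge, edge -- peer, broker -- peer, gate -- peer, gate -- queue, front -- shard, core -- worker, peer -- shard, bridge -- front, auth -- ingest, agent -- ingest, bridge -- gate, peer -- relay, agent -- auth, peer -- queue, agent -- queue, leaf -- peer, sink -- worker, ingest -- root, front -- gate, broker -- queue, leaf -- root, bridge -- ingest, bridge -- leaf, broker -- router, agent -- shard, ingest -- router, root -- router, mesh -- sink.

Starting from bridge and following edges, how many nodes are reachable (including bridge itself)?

16

BFS from bridge visits: bridge, front, gate, ingest, leaf, auth, broker, proxy, shard, peer, queue, agent, root, router, relay, edge
Reachable nodes: 16 of 20 total.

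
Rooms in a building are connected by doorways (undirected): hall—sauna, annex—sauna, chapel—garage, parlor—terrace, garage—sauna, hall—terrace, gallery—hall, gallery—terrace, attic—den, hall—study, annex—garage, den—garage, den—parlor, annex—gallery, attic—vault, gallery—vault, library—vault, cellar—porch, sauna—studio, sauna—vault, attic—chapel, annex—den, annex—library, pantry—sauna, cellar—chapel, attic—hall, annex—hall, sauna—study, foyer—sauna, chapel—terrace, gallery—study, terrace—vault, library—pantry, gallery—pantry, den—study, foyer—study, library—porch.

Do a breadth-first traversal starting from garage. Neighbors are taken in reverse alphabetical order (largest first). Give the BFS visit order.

Visit garage; enqueue sauna, den, chapel, annex → queue [sauna, den, chapel, annex]
Visit sauna; enqueue vault, study, studio, pantry, hall, foyer → queue [den, chapel, annex, vault, study, studio, pantry, hall, foyer]
Visit den; enqueue parlor, attic → queue [chapel, annex, vault, study, studio, pantry, hall, foyer, parlor, attic]
Visit chapel; enqueue terrace, cellar → queue [annex, vault, study, studio, pantry, hall, foyer, parlor, attic, terrace, cellar]
Visit annex; enqueue library, gallery → queue [vault, study, studio, pantry, hall, foyer, parlor, attic, terrace, cellar, library, gallery]
Visit vault → queue [study, studio, pantry, hall, foyer, parlor, attic, terrace, cellar, library, gallery]
Visit study → queue [studio, pantry, hall, foyer, parlor, attic, terrace, cellar, library, gallery]
Visit studio → queue [pantry, hall, foyer, parlor, attic, terrace, cellar, library, gallery]
Visit pantry → queue [hall, foyer, parlor, attic, terrace, cellar, library, gallery]
Visit hall → queue [foyer, parlor, attic, terrace, cellar, library, gallery]
Visit foyer → queue [parlor, attic, terrace, cellar, library, gallery]
Visit parlor → queue [attic, terrace, cellar, library, gallery]
Visit attic → queue [terrace, cellar, library, gallery]
Visit terrace → queue [cellar, library, gallery]
Visit cellar; enqueue porch → queue [library, gallery, porch]
Visit library → queue [gallery, porch]
Visit gallery → queue [porch]
Visit porch → queue []

garage, sauna, den, chapel, annex, vault, study, studio, pantry, hall, foyer, parlor, attic, terrace, cellar, library, gallery, porch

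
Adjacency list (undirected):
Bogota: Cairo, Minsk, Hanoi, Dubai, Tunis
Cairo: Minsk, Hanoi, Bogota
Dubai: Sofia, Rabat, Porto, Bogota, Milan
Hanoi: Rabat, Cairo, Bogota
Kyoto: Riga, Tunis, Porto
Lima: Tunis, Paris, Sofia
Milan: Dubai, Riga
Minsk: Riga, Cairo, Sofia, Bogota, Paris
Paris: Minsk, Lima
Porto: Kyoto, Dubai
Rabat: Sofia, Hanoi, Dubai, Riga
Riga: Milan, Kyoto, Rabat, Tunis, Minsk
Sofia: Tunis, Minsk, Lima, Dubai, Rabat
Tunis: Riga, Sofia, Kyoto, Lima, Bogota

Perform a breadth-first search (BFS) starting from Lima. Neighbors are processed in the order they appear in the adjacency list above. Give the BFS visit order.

Visit Lima; enqueue Tunis, Paris, Sofia → queue [Tunis, Paris, Sofia]
Visit Tunis; enqueue Riga, Kyoto, Bogota → queue [Paris, Sofia, Riga, Kyoto, Bogota]
Visit Paris; enqueue Minsk → queue [Sofia, Riga, Kyoto, Bogota, Minsk]
Visit Sofia; enqueue Dubai, Rabat → queue [Riga, Kyoto, Bogota, Minsk, Dubai, Rabat]
Visit Riga; enqueue Milan → queue [Kyoto, Bogota, Minsk, Dubai, Rabat, Milan]
Visit Kyoto; enqueue Porto → queue [Bogota, Minsk, Dubai, Rabat, Milan, Porto]
Visit Bogota; enqueue Cairo, Hanoi → queue [Minsk, Dubai, Rabat, Milan, Porto, Cairo, Hanoi]
Visit Minsk → queue [Dubai, Rabat, Milan, Porto, Cairo, Hanoi]
Visit Dubai → queue [Rabat, Milan, Porto, Cairo, Hanoi]
Visit Rabat → queue [Milan, Porto, Cairo, Hanoi]
Visit Milan → queue [Porto, Cairo, Hanoi]
Visit Porto → queue [Cairo, Hanoi]
Visit Cairo → queue [Hanoi]
Visit Hanoi → queue []

Lima, Tunis, Paris, Sofia, Riga, Kyoto, Bogota, Minsk, Dubai, Rabat, Milan, Porto, Cairo, Hanoi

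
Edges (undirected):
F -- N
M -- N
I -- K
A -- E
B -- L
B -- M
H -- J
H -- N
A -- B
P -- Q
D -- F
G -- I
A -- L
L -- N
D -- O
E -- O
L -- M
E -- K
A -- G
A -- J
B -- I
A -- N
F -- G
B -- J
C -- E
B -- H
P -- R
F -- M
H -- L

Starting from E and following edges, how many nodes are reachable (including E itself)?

15

BFS from E visits: E, O, K, C, A, D, I, N, L, J, G, B, F, M, H
Reachable nodes: 15 of 18 total.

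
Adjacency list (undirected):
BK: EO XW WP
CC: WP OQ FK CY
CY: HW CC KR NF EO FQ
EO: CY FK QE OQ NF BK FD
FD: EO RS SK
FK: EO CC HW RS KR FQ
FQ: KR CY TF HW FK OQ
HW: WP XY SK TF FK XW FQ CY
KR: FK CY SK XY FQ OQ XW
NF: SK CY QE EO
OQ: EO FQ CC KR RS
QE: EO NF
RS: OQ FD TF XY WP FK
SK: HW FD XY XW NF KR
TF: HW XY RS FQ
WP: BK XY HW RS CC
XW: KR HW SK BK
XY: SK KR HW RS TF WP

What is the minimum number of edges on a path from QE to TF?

4

Level 0: QE
Level 1: EO, NF
Level 2: BK, CY, FD, FK, OQ, SK
Level 3: CC, FQ, HW, KR, RS, WP, XW, XY
Level 4: TF
TF first appears at level 4.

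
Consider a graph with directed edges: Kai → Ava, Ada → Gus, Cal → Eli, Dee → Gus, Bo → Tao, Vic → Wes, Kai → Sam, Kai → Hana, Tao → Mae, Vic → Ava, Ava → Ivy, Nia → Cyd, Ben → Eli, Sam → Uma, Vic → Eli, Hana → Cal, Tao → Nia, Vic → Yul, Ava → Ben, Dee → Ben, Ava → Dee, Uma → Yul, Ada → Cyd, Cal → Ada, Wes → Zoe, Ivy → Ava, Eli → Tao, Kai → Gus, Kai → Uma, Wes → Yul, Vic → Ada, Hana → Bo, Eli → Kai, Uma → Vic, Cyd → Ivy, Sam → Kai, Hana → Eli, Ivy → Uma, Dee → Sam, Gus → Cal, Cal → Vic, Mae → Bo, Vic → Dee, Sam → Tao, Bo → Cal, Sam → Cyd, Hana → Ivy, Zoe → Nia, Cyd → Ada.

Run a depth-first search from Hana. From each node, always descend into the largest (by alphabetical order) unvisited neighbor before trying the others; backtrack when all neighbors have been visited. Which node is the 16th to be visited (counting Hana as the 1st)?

Bo

Visit Hana
Hana → Ivy
Ivy → Uma
Uma → Yul
Uma → Vic
Vic → Wes
Wes → Zoe
Zoe → Nia
Nia → Cyd
Cyd → Ada
Ada → Gus
Gus → Cal
Cal → Eli
Eli → Tao
Tao → Mae
Mae → Bo
Eli → Kai
Kai → Sam
Kai → Ava
Ava → Dee
Dee → Ben

Visit order: Hana, Ivy, Uma, Yul, Vic, Wes, Zoe, Nia, Cyd, Ada, Gus, Cal, Eli, Tao, Mae, Bo, Kai, Sam, Ava, Dee, Ben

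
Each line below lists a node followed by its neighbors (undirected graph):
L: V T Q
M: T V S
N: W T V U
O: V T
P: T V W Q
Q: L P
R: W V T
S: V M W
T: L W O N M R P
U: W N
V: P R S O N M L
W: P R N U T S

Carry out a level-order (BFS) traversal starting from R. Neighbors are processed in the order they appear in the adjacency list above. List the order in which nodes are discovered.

Visit R; enqueue W, V, T → queue [W, V, T]
Visit W; enqueue P, N, U, S → queue [V, T, P, N, U, S]
Visit V; enqueue O, M, L → queue [T, P, N, U, S, O, M, L]
Visit T → queue [P, N, U, S, O, M, L]
Visit P; enqueue Q → queue [N, U, S, O, M, L, Q]
Visit N → queue [U, S, O, M, L, Q]
Visit U → queue [S, O, M, L, Q]
Visit S → queue [O, M, L, Q]
Visit O → queue [M, L, Q]
Visit M → queue [L, Q]
Visit L → queue [Q]
Visit Q → queue []

R, W, V, T, P, N, U, S, O, M, L, Q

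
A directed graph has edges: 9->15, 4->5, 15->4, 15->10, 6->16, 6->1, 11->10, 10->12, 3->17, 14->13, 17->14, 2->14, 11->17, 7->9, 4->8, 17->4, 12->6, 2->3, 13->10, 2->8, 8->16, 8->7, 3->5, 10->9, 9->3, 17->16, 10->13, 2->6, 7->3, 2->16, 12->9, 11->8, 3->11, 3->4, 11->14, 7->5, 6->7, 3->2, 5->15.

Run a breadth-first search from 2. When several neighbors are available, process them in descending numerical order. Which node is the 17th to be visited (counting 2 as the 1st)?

12

Visit 2; enqueue 16, 14, 8, 6, 3 → queue [16, 14, 8, 6, 3]
Visit 16 → queue [14, 8, 6, 3]
Visit 14; enqueue 13 → queue [8, 6, 3, 13]
Visit 8; enqueue 7 → queue [6, 3, 13, 7]
Visit 6; enqueue 1 → queue [3, 13, 7, 1]
Visit 3; enqueue 17, 11, 5, 4 → queue [13, 7, 1, 17, 11, 5, 4]
Visit 13; enqueue 10 → queue [7, 1, 17, 11, 5, 4, 10]
Visit 7; enqueue 9 → queue [1, 17, 11, 5, 4, 10, 9]
Visit 1 → queue [17, 11, 5, 4, 10, 9]
Visit 17 → queue [11, 5, 4, 10, 9]
Visit 11 → queue [5, 4, 10, 9]
Visit 5; enqueue 15 → queue [4, 10, 9, 15]
Visit 4 → queue [10, 9, 15]
Visit 10; enqueue 12 → queue [9, 15, 12]
Visit 9 → queue [15, 12]
Visit 15 → queue [12]
Visit 12 → queue []

Visit order: 2, 16, 14, 8, 6, 3, 13, 7, 1, 17, 11, 5, 4, 10, 9, 15, 12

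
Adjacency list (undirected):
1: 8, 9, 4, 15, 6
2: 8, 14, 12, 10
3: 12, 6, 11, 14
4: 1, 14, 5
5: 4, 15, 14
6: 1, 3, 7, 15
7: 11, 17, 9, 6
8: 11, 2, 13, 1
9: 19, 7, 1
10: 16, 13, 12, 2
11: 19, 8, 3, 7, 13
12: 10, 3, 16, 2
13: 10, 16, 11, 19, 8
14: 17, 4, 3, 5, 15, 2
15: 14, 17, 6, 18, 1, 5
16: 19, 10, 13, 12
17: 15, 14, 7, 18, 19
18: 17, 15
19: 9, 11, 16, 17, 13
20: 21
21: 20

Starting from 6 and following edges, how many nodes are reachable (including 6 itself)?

BFS from 6 visits: 6, 1, 3, 7, 15, 8, 9, 4, 12, 11, 14, 17, 18, 5, 2, 13, 19, 10, 16
Reachable nodes: 19 of 21 total.

19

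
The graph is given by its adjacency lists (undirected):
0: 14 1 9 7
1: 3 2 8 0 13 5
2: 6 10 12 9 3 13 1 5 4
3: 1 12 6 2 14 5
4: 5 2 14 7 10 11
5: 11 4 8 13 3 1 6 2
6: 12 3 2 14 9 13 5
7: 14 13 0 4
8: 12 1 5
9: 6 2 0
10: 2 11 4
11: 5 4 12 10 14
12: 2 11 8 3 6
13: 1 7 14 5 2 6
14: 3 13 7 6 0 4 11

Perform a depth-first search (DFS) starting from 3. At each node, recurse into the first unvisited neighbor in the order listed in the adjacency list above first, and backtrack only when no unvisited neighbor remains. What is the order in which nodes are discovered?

Visit 3
3 → 1
1 → 2
2 → 6
6 → 12
12 → 11
11 → 5
5 → 4
4 → 14
14 → 13
13 → 7
7 → 0
0 → 9
4 → 10
5 → 8

3, 1, 2, 6, 12, 11, 5, 4, 14, 13, 7, 0, 9, 10, 8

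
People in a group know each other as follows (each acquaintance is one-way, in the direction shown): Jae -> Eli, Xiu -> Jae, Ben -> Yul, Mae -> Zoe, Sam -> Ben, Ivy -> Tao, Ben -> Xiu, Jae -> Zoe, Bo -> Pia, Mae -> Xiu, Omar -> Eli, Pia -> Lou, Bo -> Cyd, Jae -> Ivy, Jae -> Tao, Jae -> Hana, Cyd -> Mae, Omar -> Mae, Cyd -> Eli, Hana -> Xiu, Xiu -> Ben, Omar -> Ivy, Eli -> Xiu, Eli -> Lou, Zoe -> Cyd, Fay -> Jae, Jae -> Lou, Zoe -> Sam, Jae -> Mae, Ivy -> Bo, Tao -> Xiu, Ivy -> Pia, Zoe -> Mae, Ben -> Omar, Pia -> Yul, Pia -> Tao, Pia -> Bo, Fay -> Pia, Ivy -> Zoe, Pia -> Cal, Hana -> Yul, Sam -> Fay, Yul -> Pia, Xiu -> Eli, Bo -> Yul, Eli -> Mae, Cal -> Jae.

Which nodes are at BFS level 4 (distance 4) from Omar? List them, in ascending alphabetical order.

Fay, Hana

Level 0: Omar
Level 1: Eli, Ivy, Mae
Level 2: Bo, Lou, Pia, Tao, Xiu, Zoe
Level 3: Ben, Cal, Cyd, Jae, Sam, Yul
Level 4: Fay, Hana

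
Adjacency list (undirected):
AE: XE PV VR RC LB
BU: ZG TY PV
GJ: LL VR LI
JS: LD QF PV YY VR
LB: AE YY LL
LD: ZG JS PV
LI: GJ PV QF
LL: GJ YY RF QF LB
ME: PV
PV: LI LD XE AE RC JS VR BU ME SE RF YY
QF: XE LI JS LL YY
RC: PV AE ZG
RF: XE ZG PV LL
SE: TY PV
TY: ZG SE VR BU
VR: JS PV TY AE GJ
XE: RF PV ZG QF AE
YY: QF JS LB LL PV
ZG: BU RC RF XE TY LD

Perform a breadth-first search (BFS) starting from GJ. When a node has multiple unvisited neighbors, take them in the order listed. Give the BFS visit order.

GJ LL VR LI YY RF QF LB JS PV TY AE XE ZG LD RC BU ME SE

Visit GJ; enqueue LL, VR, LI → queue [LL, VR, LI]
Visit LL; enqueue YY, RF, QF, LB → queue [VR, LI, YY, RF, QF, LB]
Visit VR; enqueue JS, PV, TY, AE → queue [LI, YY, RF, QF, LB, JS, PV, TY, AE]
Visit LI → queue [YY, RF, QF, LB, JS, PV, TY, AE]
Visit YY → queue [RF, QF, LB, JS, PV, TY, AE]
Visit RF; enqueue XE, ZG → queue [QF, LB, JS, PV, TY, AE, XE, ZG]
Visit QF → queue [LB, JS, PV, TY, AE, XE, ZG]
Visit LB → queue [JS, PV, TY, AE, XE, ZG]
Visit JS; enqueue LD → queue [PV, TY, AE, XE, ZG, LD]
Visit PV; enqueue RC, BU, ME, SE → queue [TY, AE, XE, ZG, LD, RC, BU, ME, SE]
Visit TY → queue [AE, XE, ZG, LD, RC, BU, ME, SE]
Visit AE → queue [XE, ZG, LD, RC, BU, ME, SE]
Visit XE → queue [ZG, LD, RC, BU, ME, SE]
Visit ZG → queue [LD, RC, BU, ME, SE]
Visit LD → queue [RC, BU, ME, SE]
Visit RC → queue [BU, ME, SE]
Visit BU → queue [ME, SE]
Visit ME → queue [SE]
Visit SE → queue []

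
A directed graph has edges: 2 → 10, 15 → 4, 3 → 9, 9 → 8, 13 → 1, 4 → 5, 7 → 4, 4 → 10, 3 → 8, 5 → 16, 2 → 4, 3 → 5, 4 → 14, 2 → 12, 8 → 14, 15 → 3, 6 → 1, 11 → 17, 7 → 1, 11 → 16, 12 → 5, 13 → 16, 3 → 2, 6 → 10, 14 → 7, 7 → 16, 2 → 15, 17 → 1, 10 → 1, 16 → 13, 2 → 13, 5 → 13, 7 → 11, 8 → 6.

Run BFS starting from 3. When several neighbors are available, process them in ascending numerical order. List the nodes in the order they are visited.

3 → 2 → 5 → 8 → 9 → 4 → 10 → 12 → 13 → 15 → 16 → 6 → 14 → 1 → 7 → 11 → 17

Visit 3; enqueue 2, 5, 8, 9 → queue [2, 5, 8, 9]
Visit 2; enqueue 4, 10, 12, 13, 15 → queue [5, 8, 9, 4, 10, 12, 13, 15]
Visit 5; enqueue 16 → queue [8, 9, 4, 10, 12, 13, 15, 16]
Visit 8; enqueue 6, 14 → queue [9, 4, 10, 12, 13, 15, 16, 6, 14]
Visit 9 → queue [4, 10, 12, 13, 15, 16, 6, 14]
Visit 4 → queue [10, 12, 13, 15, 16, 6, 14]
Visit 10; enqueue 1 → queue [12, 13, 15, 16, 6, 14, 1]
Visit 12 → queue [13, 15, 16, 6, 14, 1]
Visit 13 → queue [15, 16, 6, 14, 1]
Visit 15 → queue [16, 6, 14, 1]
Visit 16 → queue [6, 14, 1]
Visit 6 → queue [14, 1]
Visit 14; enqueue 7 → queue [1, 7]
Visit 1 → queue [7]
Visit 7; enqueue 11 → queue [11]
Visit 11; enqueue 17 → queue [17]
Visit 17 → queue []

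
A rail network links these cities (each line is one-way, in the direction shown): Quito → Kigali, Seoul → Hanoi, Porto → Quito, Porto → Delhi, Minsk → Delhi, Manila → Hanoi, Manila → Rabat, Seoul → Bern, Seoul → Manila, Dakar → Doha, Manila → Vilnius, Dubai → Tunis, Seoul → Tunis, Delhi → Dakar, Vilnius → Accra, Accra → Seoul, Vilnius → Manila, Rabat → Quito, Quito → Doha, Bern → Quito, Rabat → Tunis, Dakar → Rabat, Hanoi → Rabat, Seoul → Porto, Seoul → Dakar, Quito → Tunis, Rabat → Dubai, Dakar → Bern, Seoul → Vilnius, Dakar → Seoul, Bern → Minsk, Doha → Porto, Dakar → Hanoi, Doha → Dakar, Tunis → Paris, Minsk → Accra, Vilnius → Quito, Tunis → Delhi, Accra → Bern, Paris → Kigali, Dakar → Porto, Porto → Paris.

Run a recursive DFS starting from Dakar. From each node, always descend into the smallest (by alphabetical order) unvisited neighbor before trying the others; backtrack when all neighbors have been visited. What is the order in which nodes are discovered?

Visit Dakar
Dakar → Bern
Bern → Minsk
Minsk → Accra
Accra → Seoul
Seoul → Hanoi
Hanoi → Rabat
Rabat → Dubai
Dubai → Tunis
Tunis → Delhi
Tunis → Paris
Paris → Kigali
Rabat → Quito
Quito → Doha
Doha → Porto
Seoul → Manila
Manila → Vilnius

Dakar, Bern, Minsk, Accra, Seoul, Hanoi, Rabat, Dubai, Tunis, Delhi, Paris, Kigali, Quito, Doha, Porto, Manila, Vilnius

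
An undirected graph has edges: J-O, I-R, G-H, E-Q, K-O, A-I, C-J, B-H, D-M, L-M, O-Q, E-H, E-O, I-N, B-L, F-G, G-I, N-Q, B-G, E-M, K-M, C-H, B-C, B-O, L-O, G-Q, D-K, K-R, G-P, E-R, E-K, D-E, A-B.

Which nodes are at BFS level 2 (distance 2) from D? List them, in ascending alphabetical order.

H, L, O, Q, R

Level 0: D
Level 1: E, K, M
Level 2: H, L, O, Q, R
Level 3: B, C, G, I, J, N
Level 4: A, F, P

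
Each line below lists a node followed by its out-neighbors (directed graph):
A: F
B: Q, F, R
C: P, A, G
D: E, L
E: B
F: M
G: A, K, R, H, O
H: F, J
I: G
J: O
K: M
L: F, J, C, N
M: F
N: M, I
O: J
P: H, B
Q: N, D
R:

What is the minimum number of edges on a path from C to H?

2

Level 0: C
Level 1: A, G, P
Level 2: B, F, H, K, O, R
Level 3: J, M, Q
Level 4: D, N
Level 5: E, I, L
H first appears at level 2.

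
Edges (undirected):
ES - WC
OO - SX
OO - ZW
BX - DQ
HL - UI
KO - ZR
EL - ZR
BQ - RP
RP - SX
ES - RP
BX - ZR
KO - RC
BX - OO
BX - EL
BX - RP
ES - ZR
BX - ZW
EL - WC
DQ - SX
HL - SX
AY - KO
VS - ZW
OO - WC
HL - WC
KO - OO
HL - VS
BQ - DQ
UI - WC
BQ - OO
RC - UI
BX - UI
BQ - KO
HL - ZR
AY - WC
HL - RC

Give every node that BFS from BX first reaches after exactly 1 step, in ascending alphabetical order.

DQ, EL, OO, RP, UI, ZR, ZW

Level 0: BX
Level 1: DQ, EL, OO, RP, UI, ZR, ZW
Level 2: BQ, ES, HL, KO, RC, SX, VS, WC
Level 3: AY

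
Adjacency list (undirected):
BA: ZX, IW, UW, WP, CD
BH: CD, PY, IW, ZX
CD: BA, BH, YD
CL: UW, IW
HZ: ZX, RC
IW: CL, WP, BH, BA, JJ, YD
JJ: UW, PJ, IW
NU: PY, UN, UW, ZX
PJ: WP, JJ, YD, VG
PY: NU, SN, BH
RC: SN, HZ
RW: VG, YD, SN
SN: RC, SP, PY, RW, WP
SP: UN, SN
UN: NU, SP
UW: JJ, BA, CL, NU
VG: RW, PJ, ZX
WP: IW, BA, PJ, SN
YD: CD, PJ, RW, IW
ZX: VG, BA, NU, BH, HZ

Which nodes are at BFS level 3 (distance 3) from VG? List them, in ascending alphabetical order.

CD, IW, PY, RC, SP, UN, UW

Level 0: VG
Level 1: PJ, RW, ZX
Level 2: BA, BH, HZ, JJ, NU, SN, WP, YD
Level 3: CD, IW, PY, RC, SP, UN, UW
Level 4: CL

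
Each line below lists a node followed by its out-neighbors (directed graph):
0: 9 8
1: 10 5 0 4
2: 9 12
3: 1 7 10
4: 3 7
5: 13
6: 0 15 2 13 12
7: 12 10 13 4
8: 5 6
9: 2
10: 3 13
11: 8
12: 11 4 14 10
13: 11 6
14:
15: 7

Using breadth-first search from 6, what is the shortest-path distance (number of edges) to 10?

Level 0: 6
Level 1: 0, 2, 12, 13, 15
Level 2: 4, 7, 8, 9, 10, 11, 14
Level 3: 3, 5
Level 4: 1
10 first appears at level 2.

2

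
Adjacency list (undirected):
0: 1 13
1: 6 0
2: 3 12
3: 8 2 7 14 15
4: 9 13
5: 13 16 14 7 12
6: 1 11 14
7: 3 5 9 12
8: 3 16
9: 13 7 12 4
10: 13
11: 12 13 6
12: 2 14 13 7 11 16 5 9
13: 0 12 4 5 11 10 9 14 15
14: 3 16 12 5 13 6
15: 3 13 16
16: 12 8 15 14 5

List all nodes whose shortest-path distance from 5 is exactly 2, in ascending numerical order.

Level 0: 5
Level 1: 7, 12, 13, 14, 16
Level 2: 0, 2, 3, 4, 6, 8, 9, 10, 11, 15
Level 3: 1

0, 2, 3, 4, 6, 8, 9, 10, 11, 15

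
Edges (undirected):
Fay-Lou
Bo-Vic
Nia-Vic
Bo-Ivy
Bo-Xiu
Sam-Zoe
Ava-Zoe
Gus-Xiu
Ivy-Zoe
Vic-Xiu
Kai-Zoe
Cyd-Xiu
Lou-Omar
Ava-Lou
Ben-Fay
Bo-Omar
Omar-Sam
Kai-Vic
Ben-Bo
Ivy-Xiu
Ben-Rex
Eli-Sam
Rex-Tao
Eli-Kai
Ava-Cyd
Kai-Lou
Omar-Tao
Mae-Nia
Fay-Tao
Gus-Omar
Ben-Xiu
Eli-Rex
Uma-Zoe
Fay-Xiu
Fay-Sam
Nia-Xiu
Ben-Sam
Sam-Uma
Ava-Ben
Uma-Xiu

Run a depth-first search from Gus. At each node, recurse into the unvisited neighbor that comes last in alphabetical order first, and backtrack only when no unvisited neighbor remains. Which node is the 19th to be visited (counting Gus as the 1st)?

Visit Gus
Gus → Xiu
Xiu → Vic
Vic → Nia
Nia → Mae
Vic → Kai
Kai → Zoe
Zoe → Uma
Uma → Sam
Sam → Omar
Omar → Tao
Tao → Rex
Rex → Eli
Rex → Ben
Ben → Fay
Fay → Lou
Lou → Ava
Ava → Cyd
Ben → Bo
Bo → Ivy

Visit order: Gus, Xiu, Vic, Nia, Mae, Kai, Zoe, Uma, Sam, Omar, Tao, Rex, Eli, Ben, Fay, Lou, Ava, Cyd, Bo, Ivy

Bo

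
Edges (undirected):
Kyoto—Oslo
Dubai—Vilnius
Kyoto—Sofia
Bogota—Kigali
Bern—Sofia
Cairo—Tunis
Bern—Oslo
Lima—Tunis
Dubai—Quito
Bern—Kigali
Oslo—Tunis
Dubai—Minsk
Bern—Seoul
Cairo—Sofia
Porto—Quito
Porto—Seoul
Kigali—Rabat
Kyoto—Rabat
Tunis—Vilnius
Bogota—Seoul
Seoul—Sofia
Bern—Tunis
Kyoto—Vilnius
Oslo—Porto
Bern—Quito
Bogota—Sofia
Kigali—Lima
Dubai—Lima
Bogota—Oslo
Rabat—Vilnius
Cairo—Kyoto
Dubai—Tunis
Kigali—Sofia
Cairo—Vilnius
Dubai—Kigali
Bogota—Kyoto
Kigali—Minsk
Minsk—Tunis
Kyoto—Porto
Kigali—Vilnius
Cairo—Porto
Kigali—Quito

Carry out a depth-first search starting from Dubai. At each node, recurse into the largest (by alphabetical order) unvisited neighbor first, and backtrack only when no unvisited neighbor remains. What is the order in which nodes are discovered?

Dubai, Vilnius, Tunis, Oslo, Porto, Seoul, Sofia, Kyoto, Rabat, Kigali, Quito, Bern, Minsk, Lima, Bogota, Cairo

Visit Dubai
Dubai → Vilnius
Vilnius → Tunis
Tunis → Oslo
Oslo → Porto
Porto → Seoul
Seoul → Sofia
Sofia → Kyoto
Kyoto → Rabat
Rabat → Kigali
Kigali → Quito
Quito → Bern
Kigali → Minsk
Kigali → Lima
Kigali → Bogota
Kyoto → Cairo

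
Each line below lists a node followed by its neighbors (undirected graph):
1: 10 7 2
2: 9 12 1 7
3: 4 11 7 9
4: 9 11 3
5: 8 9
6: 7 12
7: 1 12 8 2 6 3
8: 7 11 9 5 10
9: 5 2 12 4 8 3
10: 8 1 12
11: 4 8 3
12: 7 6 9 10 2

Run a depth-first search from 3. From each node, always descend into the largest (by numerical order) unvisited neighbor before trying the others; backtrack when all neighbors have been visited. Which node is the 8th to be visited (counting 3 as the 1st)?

4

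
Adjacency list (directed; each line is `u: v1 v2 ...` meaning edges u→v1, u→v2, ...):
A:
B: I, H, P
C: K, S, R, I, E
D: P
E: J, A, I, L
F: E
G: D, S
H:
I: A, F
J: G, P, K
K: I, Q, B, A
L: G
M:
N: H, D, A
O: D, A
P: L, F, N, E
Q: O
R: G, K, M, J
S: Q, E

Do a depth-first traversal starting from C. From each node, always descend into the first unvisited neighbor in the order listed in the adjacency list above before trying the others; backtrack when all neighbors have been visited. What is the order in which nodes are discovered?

Visit C
C → K
K → I
I → A
I → F
F → E
E → J
J → G
G → D
D → P
P → L
P → N
N → H
G → S
S → Q
Q → O
K → B
C → R
R → M

C -> K -> I -> A -> F -> E -> J -> G -> D -> P -> L -> N -> H -> S -> Q -> O -> B -> R -> M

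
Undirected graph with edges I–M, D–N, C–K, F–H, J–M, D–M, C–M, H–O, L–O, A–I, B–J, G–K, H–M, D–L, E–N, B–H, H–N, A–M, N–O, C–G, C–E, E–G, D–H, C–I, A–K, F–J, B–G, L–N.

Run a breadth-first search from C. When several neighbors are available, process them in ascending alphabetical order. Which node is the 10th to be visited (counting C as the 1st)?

D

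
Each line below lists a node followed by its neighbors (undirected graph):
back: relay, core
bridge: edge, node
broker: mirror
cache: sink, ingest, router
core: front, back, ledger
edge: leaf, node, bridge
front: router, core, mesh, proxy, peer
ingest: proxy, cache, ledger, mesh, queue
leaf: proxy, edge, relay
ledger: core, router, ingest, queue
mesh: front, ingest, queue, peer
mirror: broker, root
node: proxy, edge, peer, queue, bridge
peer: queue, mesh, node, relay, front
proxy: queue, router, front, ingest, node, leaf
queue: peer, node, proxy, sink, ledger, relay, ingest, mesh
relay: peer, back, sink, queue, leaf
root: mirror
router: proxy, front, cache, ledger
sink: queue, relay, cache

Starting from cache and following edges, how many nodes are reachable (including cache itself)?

BFS from cache visits: cache, sink, router, ingest, relay, queue, proxy, ledger, front, mesh, peer, leaf, back, node, core, edge, bridge
Reachable nodes: 17 of 20 total.

17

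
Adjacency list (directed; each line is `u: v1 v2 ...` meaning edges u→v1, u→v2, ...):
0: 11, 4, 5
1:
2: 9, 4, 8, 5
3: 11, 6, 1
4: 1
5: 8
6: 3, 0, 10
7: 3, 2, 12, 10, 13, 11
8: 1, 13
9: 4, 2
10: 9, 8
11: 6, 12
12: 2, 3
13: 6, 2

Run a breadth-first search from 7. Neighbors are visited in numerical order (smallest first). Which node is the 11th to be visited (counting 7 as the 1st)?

9

Visit 7; enqueue 2, 3, 10, 11, 12, 13 → queue [2, 3, 10, 11, 12, 13]
Visit 2; enqueue 4, 5, 8, 9 → queue [3, 10, 11, 12, 13, 4, 5, 8, 9]
Visit 3; enqueue 1, 6 → queue [10, 11, 12, 13, 4, 5, 8, 9, 1, 6]
Visit 10 → queue [11, 12, 13, 4, 5, 8, 9, 1, 6]
Visit 11 → queue [12, 13, 4, 5, 8, 9, 1, 6]
Visit 12 → queue [13, 4, 5, 8, 9, 1, 6]
Visit 13 → queue [4, 5, 8, 9, 1, 6]
Visit 4 → queue [5, 8, 9, 1, 6]
Visit 5 → queue [8, 9, 1, 6]
Visit 8 → queue [9, 1, 6]
Visit 9 → queue [1, 6]
Visit 1 → queue [6]
Visit 6; enqueue 0 → queue [0]
Visit 0 → queue []

Visit order: 7, 2, 3, 10, 11, 12, 13, 4, 5, 8, 9, 1, 6, 0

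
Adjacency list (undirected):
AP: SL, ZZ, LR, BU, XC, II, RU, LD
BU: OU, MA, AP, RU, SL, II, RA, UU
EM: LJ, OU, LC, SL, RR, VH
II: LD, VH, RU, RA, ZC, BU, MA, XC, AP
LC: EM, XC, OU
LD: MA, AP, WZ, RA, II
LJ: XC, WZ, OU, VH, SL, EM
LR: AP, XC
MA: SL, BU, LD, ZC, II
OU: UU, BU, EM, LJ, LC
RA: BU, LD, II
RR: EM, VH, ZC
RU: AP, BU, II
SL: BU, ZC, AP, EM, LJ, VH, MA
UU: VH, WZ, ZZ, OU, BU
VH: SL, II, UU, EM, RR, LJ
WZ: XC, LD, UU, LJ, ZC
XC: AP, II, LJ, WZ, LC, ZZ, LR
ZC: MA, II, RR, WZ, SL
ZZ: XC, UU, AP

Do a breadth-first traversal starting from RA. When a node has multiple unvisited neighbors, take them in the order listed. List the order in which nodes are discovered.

Visit RA; enqueue BU, LD, II → queue [BU, LD, II]
Visit BU; enqueue OU, MA, AP, RU, SL, UU → queue [LD, II, OU, MA, AP, RU, SL, UU]
Visit LD; enqueue WZ → queue [II, OU, MA, AP, RU, SL, UU, WZ]
Visit II; enqueue VH, ZC, XC → queue [OU, MA, AP, RU, SL, UU, WZ, VH, ZC, XC]
Visit OU; enqueue EM, LJ, LC → queue [MA, AP, RU, SL, UU, WZ, VH, ZC, XC, EM, LJ, LC]
Visit MA → queue [AP, RU, SL, UU, WZ, VH, ZC, XC, EM, LJ, LC]
Visit AP; enqueue ZZ, LR → queue [RU, SL, UU, WZ, VH, ZC, XC, EM, LJ, LC, ZZ, LR]
Visit RU → queue [SL, UU, WZ, VH, ZC, XC, EM, LJ, LC, ZZ, LR]
Visit SL → queue [UU, WZ, VH, ZC, XC, EM, LJ, LC, ZZ, LR]
Visit UU → queue [WZ, VH, ZC, XC, EM, LJ, LC, ZZ, LR]
Visit WZ → queue [VH, ZC, XC, EM, LJ, LC, ZZ, LR]
Visit VH; enqueue RR → queue [ZC, XC, EM, LJ, LC, ZZ, LR, RR]
Visit ZC → queue [XC, EM, LJ, LC, ZZ, LR, RR]
Visit XC → queue [EM, LJ, LC, ZZ, LR, RR]
Visit EM → queue [LJ, LC, ZZ, LR, RR]
Visit LJ → queue [LC, ZZ, LR, RR]
Visit LC → queue [ZZ, LR, RR]
Visit ZZ → queue [LR, RR]
Visit LR → queue [RR]
Visit RR → queue []

RA → BU → LD → II → OU → MA → AP → RU → SL → UU → WZ → VH → ZC → XC → EM → LJ → LC → ZZ → LR → RR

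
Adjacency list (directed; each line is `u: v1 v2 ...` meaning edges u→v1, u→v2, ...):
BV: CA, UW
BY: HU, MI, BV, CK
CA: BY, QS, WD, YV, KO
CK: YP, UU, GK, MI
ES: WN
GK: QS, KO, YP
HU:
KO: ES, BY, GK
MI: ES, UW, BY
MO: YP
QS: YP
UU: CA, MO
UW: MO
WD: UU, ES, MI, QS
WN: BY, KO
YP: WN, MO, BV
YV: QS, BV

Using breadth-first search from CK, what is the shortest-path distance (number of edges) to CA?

2

Level 0: CK
Level 1: GK, MI, UU, YP
Level 2: BV, BY, CA, ES, KO, MO, QS, UW, WN
Level 3: HU, WD, YV
CA first appears at level 2.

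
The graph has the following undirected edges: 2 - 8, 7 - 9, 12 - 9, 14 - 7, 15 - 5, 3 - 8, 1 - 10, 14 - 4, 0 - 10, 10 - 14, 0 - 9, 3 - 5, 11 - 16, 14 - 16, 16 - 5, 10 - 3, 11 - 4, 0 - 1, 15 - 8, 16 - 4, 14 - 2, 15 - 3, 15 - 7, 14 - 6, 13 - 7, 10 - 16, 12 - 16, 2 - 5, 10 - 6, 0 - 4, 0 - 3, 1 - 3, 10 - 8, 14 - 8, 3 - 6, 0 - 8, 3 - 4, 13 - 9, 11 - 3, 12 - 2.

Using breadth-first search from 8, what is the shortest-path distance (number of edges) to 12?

2

Level 0: 8
Level 1: 0, 2, 3, 10, 14, 15
Level 2: 1, 4, 5, 6, 7, 9, 11, 12, 16
Level 3: 13
12 first appears at level 2.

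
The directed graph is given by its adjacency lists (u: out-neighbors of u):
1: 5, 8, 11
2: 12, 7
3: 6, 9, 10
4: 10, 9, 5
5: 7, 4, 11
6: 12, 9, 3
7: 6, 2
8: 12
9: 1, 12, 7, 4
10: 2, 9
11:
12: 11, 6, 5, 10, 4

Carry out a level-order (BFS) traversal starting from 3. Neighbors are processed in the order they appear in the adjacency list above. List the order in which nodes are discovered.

3, 6, 9, 10, 12, 1, 7, 4, 2, 11, 5, 8

Visit 3; enqueue 6, 9, 10 → queue [6, 9, 10]
Visit 6; enqueue 12 → queue [9, 10, 12]
Visit 9; enqueue 1, 7, 4 → queue [10, 12, 1, 7, 4]
Visit 10; enqueue 2 → queue [12, 1, 7, 4, 2]
Visit 12; enqueue 11, 5 → queue [1, 7, 4, 2, 11, 5]
Visit 1; enqueue 8 → queue [7, 4, 2, 11, 5, 8]
Visit 7 → queue [4, 2, 11, 5, 8]
Visit 4 → queue [2, 11, 5, 8]
Visit 2 → queue [11, 5, 8]
Visit 11 → queue [5, 8]
Visit 5 → queue [8]
Visit 8 → queue []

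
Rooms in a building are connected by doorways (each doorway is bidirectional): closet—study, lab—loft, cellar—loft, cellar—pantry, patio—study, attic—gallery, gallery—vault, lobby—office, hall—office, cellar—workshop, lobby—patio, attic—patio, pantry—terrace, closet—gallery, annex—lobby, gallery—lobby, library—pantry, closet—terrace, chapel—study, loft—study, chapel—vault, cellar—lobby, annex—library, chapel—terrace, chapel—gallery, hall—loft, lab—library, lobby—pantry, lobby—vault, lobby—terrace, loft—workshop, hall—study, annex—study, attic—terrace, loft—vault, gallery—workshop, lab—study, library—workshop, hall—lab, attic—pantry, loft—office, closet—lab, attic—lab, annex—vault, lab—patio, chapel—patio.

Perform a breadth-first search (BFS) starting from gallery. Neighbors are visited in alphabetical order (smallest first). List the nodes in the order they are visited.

gallery attic chapel closet lobby vault workshop lab pantry patio terrace study annex cellar office loft library hall

Visit gallery; enqueue attic, chapel, closet, lobby, vault, workshop → queue [attic, chapel, closet, lobby, vault, workshop]
Visit attic; enqueue lab, pantry, patio, terrace → queue [chapel, closet, lobby, vault, workshop, lab, pantry, patio, terrace]
Visit chapel; enqueue study → queue [closet, lobby, vault, workshop, lab, pantry, patio, terrace, study]
Visit closet → queue [lobby, vault, workshop, lab, pantry, patio, terrace, study]
Visit lobby; enqueue annex, cellar, office → queue [vault, workshop, lab, pantry, patio, terrace, study, annex, cellar, office]
Visit vault; enqueue loft → queue [workshop, lab, pantry, patio, terrace, study, annex, cellar, office, loft]
Visit workshop; enqueue library → queue [lab, pantry, patio, terrace, study, annex, cellar, office, loft, library]
Visit lab; enqueue hall → queue [pantry, patio, terrace, study, annex, cellar, office, loft, library, hall]
Visit pantry → queue [patio, terrace, study, annex, cellar, office, loft, library, hall]
Visit patio → queue [terrace, study, annex, cellar, office, loft, library, hall]
Visit terrace → queue [study, annex, cellar, office, loft, library, hall]
Visit study → queue [annex, cellar, office, loft, library, hall]
Visit annex → queue [cellar, office, loft, library, hall]
Visit cellar → queue [office, loft, library, hall]
Visit office → queue [loft, library, hall]
Visit loft → queue [library, hall]
Visit library → queue [hall]
Visit hall → queue []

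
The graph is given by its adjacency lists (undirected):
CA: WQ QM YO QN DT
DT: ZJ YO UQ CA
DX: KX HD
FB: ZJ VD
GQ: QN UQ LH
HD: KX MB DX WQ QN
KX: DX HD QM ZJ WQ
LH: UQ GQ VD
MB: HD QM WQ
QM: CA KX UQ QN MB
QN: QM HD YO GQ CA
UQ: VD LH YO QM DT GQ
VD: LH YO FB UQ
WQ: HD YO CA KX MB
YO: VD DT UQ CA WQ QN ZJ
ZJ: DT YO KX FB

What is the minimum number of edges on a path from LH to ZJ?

Level 0: LH
Level 1: GQ, UQ, VD
Level 2: DT, FB, QM, QN, YO
Level 3: CA, HD, KX, MB, WQ, ZJ
Level 4: DX
ZJ first appears at level 3.

3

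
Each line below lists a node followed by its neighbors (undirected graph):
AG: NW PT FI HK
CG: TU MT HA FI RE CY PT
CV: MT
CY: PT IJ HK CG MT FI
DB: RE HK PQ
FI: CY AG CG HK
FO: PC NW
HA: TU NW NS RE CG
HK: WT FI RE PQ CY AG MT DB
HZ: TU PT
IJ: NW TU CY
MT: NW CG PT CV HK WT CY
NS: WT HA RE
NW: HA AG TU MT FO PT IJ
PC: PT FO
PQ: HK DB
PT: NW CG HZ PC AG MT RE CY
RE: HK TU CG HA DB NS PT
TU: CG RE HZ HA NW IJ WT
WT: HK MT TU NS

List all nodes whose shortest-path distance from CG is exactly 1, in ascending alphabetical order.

Level 0: CG
Level 1: CY, FI, HA, MT, PT, RE, TU
Level 2: AG, CV, DB, HK, HZ, IJ, NS, NW, PC, WT
Level 3: FO, PQ

CY, FI, HA, MT, PT, RE, TU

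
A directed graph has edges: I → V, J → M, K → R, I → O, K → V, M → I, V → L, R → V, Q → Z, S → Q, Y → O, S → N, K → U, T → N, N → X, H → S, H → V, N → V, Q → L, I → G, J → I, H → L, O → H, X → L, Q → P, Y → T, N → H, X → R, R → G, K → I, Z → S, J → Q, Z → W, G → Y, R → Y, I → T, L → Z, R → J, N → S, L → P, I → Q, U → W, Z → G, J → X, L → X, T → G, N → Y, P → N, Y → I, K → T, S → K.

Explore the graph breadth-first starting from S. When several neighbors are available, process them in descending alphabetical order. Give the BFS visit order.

Visit S; enqueue Q, N, K → queue [Q, N, K]
Visit Q; enqueue Z, P, L → queue [N, K, Z, P, L]
Visit N; enqueue Y, X, V, H → queue [K, Z, P, L, Y, X, V, H]
Visit K; enqueue U, T, R, I → queue [Z, P, L, Y, X, V, H, U, T, R, I]
Visit Z; enqueue W, G → queue [P, L, Y, X, V, H, U, T, R, I, W, G]
Visit P → queue [L, Y, X, V, H, U, T, R, I, W, G]
Visit L → queue [Y, X, V, H, U, T, R, I, W, G]
Visit Y; enqueue O → queue [X, V, H, U, T, R, I, W, G, O]
Visit X → queue [V, H, U, T, R, I, W, G, O]
Visit V → queue [H, U, T, R, I, W, G, O]
Visit H → queue [U, T, R, I, W, G, O]
Visit U → queue [T, R, I, W, G, O]
Visit T → queue [R, I, W, G, O]
Visit R; enqueue J → queue [I, W, G, O, J]
Visit I → queue [W, G, O, J]
Visit W → queue [G, O, J]
Visit G → queue [O, J]
Visit O → queue [J]
Visit J; enqueue M → queue [M]
Visit M → queue []

S → Q → N → K → Z → P → L → Y → X → V → H → U → T → R → I → W → G → O → J → M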